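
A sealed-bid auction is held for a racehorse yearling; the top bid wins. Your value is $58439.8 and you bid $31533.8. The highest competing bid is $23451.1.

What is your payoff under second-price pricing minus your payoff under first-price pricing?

You have the highest bid, so you win under either rule.
Second-price: pay $23451.1 → payoff $34988.7.
First-price: pay your own bid $31533.8 → payoff $26906.
Difference = $34988.7 − ($26906) = $8082.7.

$8082.7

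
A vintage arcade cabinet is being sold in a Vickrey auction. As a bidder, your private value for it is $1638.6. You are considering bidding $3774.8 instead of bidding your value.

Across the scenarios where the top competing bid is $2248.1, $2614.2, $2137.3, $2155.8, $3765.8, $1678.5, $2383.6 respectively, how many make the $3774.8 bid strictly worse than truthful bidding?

The deviation hurts exactly when the highest competing bid lies strictly between $1638.6 and $3774.8 — overbidding then wins at a price above your value.
$2248.1: inside the interval → strictly worse (loss $609.5).
$2614.2: inside the interval → strictly worse (loss $975.6).
$2137.3: inside the interval → strictly worse (loss $498.7).
$2155.8: inside the interval → strictly worse (loss $517.2).
$3765.8: inside the interval → strictly worse (loss $2127.2).
$1678.5: inside the interval → strictly worse (loss $39.9).
$2383.6: inside the interval → strictly worse (loss $745).
Count: 7.

7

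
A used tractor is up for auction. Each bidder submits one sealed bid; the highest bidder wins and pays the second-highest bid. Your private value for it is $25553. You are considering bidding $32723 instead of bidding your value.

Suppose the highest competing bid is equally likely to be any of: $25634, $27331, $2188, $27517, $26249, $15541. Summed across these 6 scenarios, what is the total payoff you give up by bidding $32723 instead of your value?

The deviation costs you only when the competing bid falls strictly between $25553 and $32723; elsewhere both bids give the same outcome.
$25634: truthful payoff $0, deviation payoff −$81 → loss $81.
$27331: truthful payoff $0, deviation payoff −$1778 → loss $1778.
$2188: outcomes coincide → loss $0.
$27517: truthful payoff $0, deviation payoff −$1964 → loss $1964.
$26249: truthful payoff $0, deviation payoff −$696 → loss $696.
$15541: outcomes coincide → loss $0.
Total loss = $81 + $1778 + $1964 + $696 = $4519.

$4519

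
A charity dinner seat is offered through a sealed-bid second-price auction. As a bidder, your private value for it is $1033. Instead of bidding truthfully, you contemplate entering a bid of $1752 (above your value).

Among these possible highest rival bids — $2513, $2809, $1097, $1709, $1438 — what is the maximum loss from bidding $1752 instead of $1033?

$2513: same outcome either way → loss $0.
$2809: same outcome either way → loss $0.
$1097: truthful gives $0, deviation gives −$64 → loss $64.
$1709: truthful gives $0, deviation gives −$676 → loss $676.
$1438: truthful gives $0, deviation gives −$405 → loss $405.
Maximum loss: $676.

$676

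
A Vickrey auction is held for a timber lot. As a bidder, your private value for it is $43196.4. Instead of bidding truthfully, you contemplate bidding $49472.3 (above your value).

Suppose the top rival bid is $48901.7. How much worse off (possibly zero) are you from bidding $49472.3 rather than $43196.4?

Bidding your value $43196.4: you lose (since $43196.4 < $48901.7). Payoff $0.
Bidding $49472.3: you win and pay $48901.7. Payoff $43196.4 − $48901.7 = −$5705.3.
The competing bid $48901.7 lies between your value and your inflated bid, so overbidding wins an item priced above your value.
Loss from deviating = $0 − (−$5705.3) = $5705.3.
Truthful bidding weakly dominates here: raising your bid can only win items priced above your value, and lowering it can only forfeit items priced below.

$5705.3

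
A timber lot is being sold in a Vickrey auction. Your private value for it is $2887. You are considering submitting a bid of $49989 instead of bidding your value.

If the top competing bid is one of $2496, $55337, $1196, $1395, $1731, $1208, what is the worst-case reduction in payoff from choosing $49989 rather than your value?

$0

$2496: same outcome either way → loss $0.
$55337: same outcome either way → loss $0.
$1196: same outcome either way → loss $0.
$1395: same outcome either way → loss $0.
$1731: same outcome either way → loss $0.
$1208: same outcome either way → loss $0.
Maximum loss: $0.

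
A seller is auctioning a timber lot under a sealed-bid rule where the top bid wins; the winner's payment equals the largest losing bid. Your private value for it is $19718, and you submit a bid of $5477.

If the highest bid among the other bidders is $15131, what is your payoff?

$0

Your bid $5477 is below the highest competing bid $15131, so you lose.
A losing bidder pays nothing and receives nothing: payoff = $0.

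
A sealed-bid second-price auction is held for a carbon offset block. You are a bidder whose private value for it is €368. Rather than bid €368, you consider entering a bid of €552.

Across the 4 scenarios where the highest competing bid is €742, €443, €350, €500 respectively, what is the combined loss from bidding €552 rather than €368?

The deviation costs you only when the competing bid falls strictly between €368 and €552; elsewhere both bids give the same outcome.
€742: outcomes coincide → loss €0.
€443: truthful payoff €0, deviation payoff −€75 → loss €75.
€350: outcomes coincide → loss €0.
€500: truthful payoff €0, deviation payoff −€132 → loss €132.
Total loss = €75 + €132 = €207.
Because the price is fixed by the runner-up's bid, deviating from your value can only change a good outcome into a bad one — never the reverse.

€207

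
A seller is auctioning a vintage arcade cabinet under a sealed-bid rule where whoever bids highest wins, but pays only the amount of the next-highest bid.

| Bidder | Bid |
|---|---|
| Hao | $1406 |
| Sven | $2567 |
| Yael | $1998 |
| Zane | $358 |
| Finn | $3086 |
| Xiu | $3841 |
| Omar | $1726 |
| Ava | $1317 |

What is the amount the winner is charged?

$3086

Highest bid: Xiu at $3841, so Xiu wins.
Second-highest bid: Finn at $3086 — that is the price the winner pays.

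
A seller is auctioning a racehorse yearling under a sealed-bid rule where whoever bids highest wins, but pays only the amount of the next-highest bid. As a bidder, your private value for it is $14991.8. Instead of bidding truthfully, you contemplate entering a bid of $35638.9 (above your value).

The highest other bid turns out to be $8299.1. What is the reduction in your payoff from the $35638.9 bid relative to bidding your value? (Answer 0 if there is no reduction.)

Bidding your value $14991.8: you win (since $14991.8 > $8299.1) and pay $8299.1. Payoff $6692.7.
Bidding $35638.9: you win and pay $8299.1. Payoff $14991.8 − $8299.1 = $6692.7.
Difference = $6692.7 − $6692.7 = $0; both bids lead to the same outcome because the competing bid is below both your value and your alternative bid.
Truthful bidding weakly dominates here: raising your bid can only win items priced above your value, and lowering it can only forfeit items priced below.

$0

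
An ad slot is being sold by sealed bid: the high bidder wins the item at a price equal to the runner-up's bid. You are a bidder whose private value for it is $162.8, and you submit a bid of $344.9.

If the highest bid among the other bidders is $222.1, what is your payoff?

Your bid $344.9 exceeds the highest competing bid $222.1, so you win.
In a second-price auction the winner pays the second-highest bid, $222.1.
Payoff = value − price = $162.8 − $222.1 = −$59.3.

−$59.3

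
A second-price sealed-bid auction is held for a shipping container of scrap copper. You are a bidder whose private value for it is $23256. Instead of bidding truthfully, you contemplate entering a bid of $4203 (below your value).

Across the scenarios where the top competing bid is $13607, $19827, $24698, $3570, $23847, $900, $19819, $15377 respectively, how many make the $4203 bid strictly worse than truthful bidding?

The deviation hurts exactly when the highest competing bid lies strictly between $4203 and $23256 — underbidding then forfeits a profitable win.
$13607: inside the interval → strictly worse (loss $9649).
$19827: inside the interval → strictly worse (loss $3429).
$24698: above both → same outcome either way.
$3570: below both → same outcome either way.
$23847: above both → same outcome either way.
$900: below both → same outcome either way.
$19819: inside the interval → strictly worse (loss $3437).
$15377: inside the interval → strictly worse (loss $7879).
Count: 4.

4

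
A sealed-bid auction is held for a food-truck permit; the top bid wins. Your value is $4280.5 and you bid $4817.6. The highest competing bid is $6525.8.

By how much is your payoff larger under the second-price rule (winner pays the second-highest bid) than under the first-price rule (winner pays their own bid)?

$0

Your bid $4817.6 is below $6525.8, so you lose under either rule.
Payoff is $0 in both cases; difference = $0.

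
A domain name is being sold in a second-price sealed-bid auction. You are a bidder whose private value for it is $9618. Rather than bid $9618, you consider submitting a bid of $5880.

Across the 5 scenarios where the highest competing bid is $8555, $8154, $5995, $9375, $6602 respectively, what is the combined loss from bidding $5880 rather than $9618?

The deviation costs you only when the competing bid falls strictly between $5880 and $9618; elsewhere both bids give the same outcome.
$8555: truthful payoff $1063, deviation payoff $0 → loss $1063.
$8154: truthful payoff $1464, deviation payoff $0 → loss $1464.
$5995: truthful payoff $3623, deviation payoff $0 → loss $3623.
$9375: truthful payoff $243, deviation payoff $0 → loss $243.
$6602: truthful payoff $3016, deviation payoff $0 → loss $3016.
Total loss = $1063 + $1464 + $3623 + $243 + $3016 = $9409.

$9409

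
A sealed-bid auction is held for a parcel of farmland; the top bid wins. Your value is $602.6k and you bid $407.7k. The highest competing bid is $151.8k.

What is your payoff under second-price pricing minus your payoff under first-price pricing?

$255.9k

You have the highest bid, so you win under either rule.
Second-price: pay $151.8k → payoff $450.8k.
First-price: pay your own bid $407.7k → payoff $194.9k.
Difference = $450.8k − ($194.9k) = $255.9k.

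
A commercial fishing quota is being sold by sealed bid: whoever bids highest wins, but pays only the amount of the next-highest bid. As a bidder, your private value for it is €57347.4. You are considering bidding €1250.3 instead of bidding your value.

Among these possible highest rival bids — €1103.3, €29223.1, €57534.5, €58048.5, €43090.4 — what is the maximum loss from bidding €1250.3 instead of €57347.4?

€28124.3

€1103.3: same outcome either way → loss €0.
€29223.1: truthful gives €28124.3, deviation gives €0 → loss €28124.3.
€57534.5: same outcome either way → loss €0.
€58048.5: same outcome either way → loss €0.
€43090.4: truthful gives €14257, deviation gives €0 → loss €14257.
Maximum loss: €28124.3.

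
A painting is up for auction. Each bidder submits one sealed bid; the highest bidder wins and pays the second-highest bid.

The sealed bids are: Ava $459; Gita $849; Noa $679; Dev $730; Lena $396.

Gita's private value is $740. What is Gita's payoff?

Highest bid: Gita at $849, so Gita wins.
Second-highest bid: Dev at $730 — that is the price the winner pays.
Gita's payoff = value − price = $740 − $730 = $10.

$10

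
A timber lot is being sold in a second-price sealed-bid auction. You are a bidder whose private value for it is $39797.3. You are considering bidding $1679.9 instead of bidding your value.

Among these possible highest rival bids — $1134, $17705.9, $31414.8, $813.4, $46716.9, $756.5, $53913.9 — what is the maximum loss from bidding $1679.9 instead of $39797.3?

$1134: same outcome either way → loss $0.
$17705.9: truthful gives $22091.4, deviation gives $0 → loss $22091.4.
$31414.8: truthful gives $8382.5, deviation gives $0 → loss $8382.5.
$813.4: same outcome either way → loss $0.
$46716.9: same outcome either way → loss $0.
$756.5: same outcome either way → loss $0.
$53913.9: same outcome either way → loss $0.
Maximum loss: $22091.4.

$22091.4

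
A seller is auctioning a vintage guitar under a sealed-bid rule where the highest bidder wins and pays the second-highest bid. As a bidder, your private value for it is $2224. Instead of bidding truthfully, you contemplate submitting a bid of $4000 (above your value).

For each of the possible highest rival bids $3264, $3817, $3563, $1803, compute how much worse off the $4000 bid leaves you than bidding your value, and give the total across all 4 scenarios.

$3972

The deviation costs you only when the competing bid falls strictly between $2224 and $4000; elsewhere both bids give the same outcome.
$3264: truthful payoff $0, deviation payoff −$1040 → loss $1040.
$3817: truthful payoff $0, deviation payoff −$1593 → loss $1593.
$3563: truthful payoff $0, deviation payoff −$1339 → loss $1339.
$1803: outcomes coincide → loss $0.
Total loss = $1040 + $1593 + $1339 = $3972.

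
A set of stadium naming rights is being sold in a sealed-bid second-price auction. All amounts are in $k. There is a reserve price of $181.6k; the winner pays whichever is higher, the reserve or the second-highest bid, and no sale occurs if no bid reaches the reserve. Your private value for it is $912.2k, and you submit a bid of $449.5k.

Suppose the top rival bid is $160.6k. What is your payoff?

$730.6k

Your bid $449.5k is the highest and exceeds the reserve.
Price = max(second-highest bid, reserve) = max($160.6k, $181.6k) = $181.6k.
Payoff = $912.2k − $181.6k = $730.6k.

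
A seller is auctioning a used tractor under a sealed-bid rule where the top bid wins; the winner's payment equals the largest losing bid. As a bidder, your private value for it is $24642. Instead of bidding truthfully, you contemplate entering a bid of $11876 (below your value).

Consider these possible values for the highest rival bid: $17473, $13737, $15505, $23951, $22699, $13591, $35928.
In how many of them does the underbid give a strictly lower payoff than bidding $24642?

6

The deviation hurts exactly when the highest competing bid lies strictly between $11876 and $24642 — underbidding then forfeits a profitable win.
$17473: inside the interval → strictly worse (loss $7169).
$13737: inside the interval → strictly worse (loss $10905).
$15505: inside the interval → strictly worse (loss $9137).
$23951: inside the interval → strictly worse (loss $691).
$22699: inside the interval → strictly worse (loss $1943).
$13591: inside the interval → strictly worse (loss $11051).
$35928: above both → same outcome either way.
Count: 6.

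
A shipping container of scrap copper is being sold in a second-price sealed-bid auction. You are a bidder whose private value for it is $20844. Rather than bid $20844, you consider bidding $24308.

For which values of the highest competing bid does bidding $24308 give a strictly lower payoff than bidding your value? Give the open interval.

($20844, $24308)

If the competing bid is below $20844, both bids win at the same price — no difference.
If it is above $24308, both bids lose — no difference.
If it lies strictly between $20844 and $24308, bidding your value loses (payoff 0) while bidding $24308 wins at a price above your value (payoff negative).
So the deviation strictly hurts on the open interval ($20844, $24308).
Because the price is fixed by the runner-up's bid, deviating from your value can only change a good outcome into a bad one — never the reverse.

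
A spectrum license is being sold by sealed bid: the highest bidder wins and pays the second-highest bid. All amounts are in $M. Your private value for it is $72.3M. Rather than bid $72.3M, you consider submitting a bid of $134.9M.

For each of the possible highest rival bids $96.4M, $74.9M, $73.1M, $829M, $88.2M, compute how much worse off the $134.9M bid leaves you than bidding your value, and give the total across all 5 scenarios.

$43.4M

The deviation costs you only when the competing bid falls strictly between $72.3M and $134.9M; elsewhere both bids give the same outcome.
$96.4M: truthful payoff $0M, deviation payoff −$24.1M → loss $24.1M.
$74.9M: truthful payoff $0M, deviation payoff −$2.6M → loss $2.6M.
$73.1M: truthful payoff $0M, deviation payoff −$0.8M → loss $0.8M.
$829M: outcomes coincide → loss $0M.
$88.2M: truthful payoff $0M, deviation payoff −$15.9M → loss $15.9M.
Total loss = $24.1M + $2.6M + $0.8M + $15.9M = $43.4M.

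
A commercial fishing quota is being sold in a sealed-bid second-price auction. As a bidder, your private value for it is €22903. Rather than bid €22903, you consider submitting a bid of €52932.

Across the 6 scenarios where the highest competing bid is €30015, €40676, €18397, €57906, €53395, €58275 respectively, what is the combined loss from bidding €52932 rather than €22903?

The deviation costs you only when the competing bid falls strictly between €22903 and €52932; elsewhere both bids give the same outcome.
€30015: truthful payoff €0, deviation payoff −€7112 → loss €7112.
€40676: truthful payoff €0, deviation payoff −€17773 → loss €17773.
€18397: outcomes coincide → loss €0.
€57906: outcomes coincide → loss €0.
€53395: outcomes coincide → loss €0.
€58275: outcomes coincide → loss €0.
Total loss = €7112 + €17773 = €24885.

€24885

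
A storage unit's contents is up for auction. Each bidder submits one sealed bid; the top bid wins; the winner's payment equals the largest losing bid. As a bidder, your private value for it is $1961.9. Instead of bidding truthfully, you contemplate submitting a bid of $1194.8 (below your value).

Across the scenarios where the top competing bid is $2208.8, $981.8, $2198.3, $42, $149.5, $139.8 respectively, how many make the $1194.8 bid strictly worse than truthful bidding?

The deviation hurts exactly when the highest competing bid lies strictly between $1194.8 and $1961.9 — underbidding then forfeits a profitable win.
$2208.8: above both → same outcome either way.
$981.8: below both → same outcome either way.
$2198.3: above both → same outcome either way.
$42: below both → same outcome either way.
$149.5: below both → same outcome either way.
$139.8: below both → same outcome either way.
Count: 0.

0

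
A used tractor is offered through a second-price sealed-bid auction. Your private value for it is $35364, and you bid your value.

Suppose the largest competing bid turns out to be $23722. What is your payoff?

Your bid $35364 exceeds the highest competing bid $23722, so you win.
In a second-price auction the winner pays the second-highest bid, $23722.
Payoff = value − price = $35364 − $23722 = $11642.

$11642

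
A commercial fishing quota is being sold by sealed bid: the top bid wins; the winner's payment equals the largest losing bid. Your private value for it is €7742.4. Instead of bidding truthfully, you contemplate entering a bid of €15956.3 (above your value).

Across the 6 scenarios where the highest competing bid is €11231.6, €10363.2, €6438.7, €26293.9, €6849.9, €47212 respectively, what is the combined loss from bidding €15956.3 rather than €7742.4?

€6110

The deviation costs you only when the competing bid falls strictly between €7742.4 and €15956.3; elsewhere both bids give the same outcome.
€11231.6: truthful payoff €0, deviation payoff −€3489.2 → loss €3489.2.
€10363.2: truthful payoff €0, deviation payoff −€2620.8 → loss €2620.8.
€6438.7: outcomes coincide → loss €0.
€26293.9: outcomes coincide → loss €0.
€6849.9: outcomes coincide → loss €0.
€47212: outcomes coincide → loss €0.
Total loss = €3489.2 + €2620.8 = €6110.
Truthful bidding weakly dominates here: raising your bid can only win items priced above your value, and lowering it can only forfeit items priced below.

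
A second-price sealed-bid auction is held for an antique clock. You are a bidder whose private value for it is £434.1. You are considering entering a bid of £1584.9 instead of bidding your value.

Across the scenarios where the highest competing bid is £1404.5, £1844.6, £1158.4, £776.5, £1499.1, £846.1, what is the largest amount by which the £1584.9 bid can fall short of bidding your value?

£1404.5: truthful gives £0, deviation gives −£970.4 → loss £970.4.
£1844.6: same outcome either way → loss £0.
£1158.4: truthful gives £0, deviation gives −£724.3 → loss £724.3.
£776.5: truthful gives £0, deviation gives −£342.4 → loss £342.4.
£1499.1: truthful gives £0, deviation gives −£1065 → loss £1065.
£846.1: truthful gives £0, deviation gives −£412 → loss £412.
Maximum loss: £1065.

£1065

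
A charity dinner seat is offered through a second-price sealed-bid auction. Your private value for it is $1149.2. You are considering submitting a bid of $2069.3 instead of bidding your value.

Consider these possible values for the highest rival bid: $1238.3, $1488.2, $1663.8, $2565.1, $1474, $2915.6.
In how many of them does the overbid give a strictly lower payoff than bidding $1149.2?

4

The deviation hurts exactly when the highest competing bid lies strictly between $1149.2 and $2069.3 — overbidding then wins at a price above your value.
$1238.3: inside the interval → strictly worse (loss $89.1).
$1488.2: inside the interval → strictly worse (loss $339).
$1663.8: inside the interval → strictly worse (loss $514.6).
$2565.1: above both → same outcome either way.
$1474: inside the interval → strictly worse (loss $324.8).
$2915.6: above both → same outcome either way.
Count: 4.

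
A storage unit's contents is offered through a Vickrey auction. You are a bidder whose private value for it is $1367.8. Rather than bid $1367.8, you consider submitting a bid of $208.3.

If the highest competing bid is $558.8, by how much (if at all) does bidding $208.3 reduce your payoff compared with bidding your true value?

Bidding your value $1367.8: you win (since $1367.8 > $558.8) and pay $558.8. Payoff $809.
Bidding $208.3: you lose. Payoff $0.
The competing bid $558.8 lies between your shaded bid and your value, so underbidding forfeits an item you could have won at a profitable price.
Loss from deviating = $809 − ($0) = $809.

$809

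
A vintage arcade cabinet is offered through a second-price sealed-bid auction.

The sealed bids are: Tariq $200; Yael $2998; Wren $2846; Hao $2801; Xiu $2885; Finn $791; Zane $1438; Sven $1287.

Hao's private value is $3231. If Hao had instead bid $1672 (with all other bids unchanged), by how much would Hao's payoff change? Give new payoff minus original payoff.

The highest bid among the other bidders is $2998; Hao's bid doesn't change that.
Original bid $2801: Hao is not highest (top rival bid is $2998); payoff $0.
Alternative bid $1672: Hao is not highest (top rival bid is $2998); payoff $0.
Change in payoff = $0 − ($0) = $0.

$0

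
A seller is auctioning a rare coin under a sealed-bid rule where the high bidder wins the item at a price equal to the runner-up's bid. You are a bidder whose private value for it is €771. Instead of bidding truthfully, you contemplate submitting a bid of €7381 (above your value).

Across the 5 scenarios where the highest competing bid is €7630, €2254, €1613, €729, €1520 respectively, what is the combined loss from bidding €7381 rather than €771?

€3074

The deviation costs you only when the competing bid falls strictly between €771 and €7381; elsewhere both bids give the same outcome.
€7630: outcomes coincide → loss €0.
€2254: truthful payoff €0, deviation payoff −€1483 → loss €1483.
€1613: truthful payoff €0, deviation payoff −€842 → loss €842.
€729: outcomes coincide → loss €0.
€1520: truthful payoff €0, deviation payoff −€749 → loss €749.
Total loss = €1483 + €842 + €749 = €3074.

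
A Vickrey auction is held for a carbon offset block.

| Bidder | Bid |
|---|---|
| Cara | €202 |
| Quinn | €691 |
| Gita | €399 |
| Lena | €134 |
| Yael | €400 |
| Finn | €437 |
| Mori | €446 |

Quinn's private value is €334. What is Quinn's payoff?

−€112

Highest bid: Quinn at €691, so Quinn wins.
Second-highest bid: Mori at €446 — that is the price the winner pays.
Quinn's payoff = value − price = €334 − €446 = −€112.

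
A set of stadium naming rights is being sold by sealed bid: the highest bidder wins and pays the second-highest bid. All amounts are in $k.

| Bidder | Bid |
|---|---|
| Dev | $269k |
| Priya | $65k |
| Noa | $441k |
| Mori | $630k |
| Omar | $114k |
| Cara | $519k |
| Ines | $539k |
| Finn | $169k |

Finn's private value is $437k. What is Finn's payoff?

$0k

Highest bid: Mori at $630k, so Mori wins.
Second-highest bid: Ines at $539k — that is the price the winner pays.
Finn did not win, so Finn pays nothing and receives nothing: payoff $0k.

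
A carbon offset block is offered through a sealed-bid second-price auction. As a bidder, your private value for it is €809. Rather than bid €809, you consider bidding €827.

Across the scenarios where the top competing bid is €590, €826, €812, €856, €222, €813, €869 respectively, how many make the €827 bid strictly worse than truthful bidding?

3

The deviation hurts exactly when the highest competing bid lies strictly between €809 and €827 — overbidding then wins at a price above your value.
€590: below both → same outcome either way.
€826: inside the interval → strictly worse (loss €17).
€812: inside the interval → strictly worse (loss €3).
€856: above both → same outcome either way.
€222: below both → same outcome either way.
€813: inside the interval → strictly worse (loss €4).
€869: above both → same outcome either way.
Count: 3.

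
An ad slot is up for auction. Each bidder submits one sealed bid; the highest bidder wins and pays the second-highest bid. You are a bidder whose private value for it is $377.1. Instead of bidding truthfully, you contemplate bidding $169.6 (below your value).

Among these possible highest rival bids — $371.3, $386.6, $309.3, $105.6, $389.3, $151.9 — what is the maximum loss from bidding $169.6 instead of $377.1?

$67.8

$371.3: truthful gives $5.8, deviation gives $0 → loss $5.8.
$386.6: same outcome either way → loss $0.
$309.3: truthful gives $67.8, deviation gives $0 → loss $67.8.
$105.6: same outcome either way → loss $0.
$389.3: same outcome either way → loss $0.
$151.9: same outcome either way → loss $0.
Maximum loss: $67.8.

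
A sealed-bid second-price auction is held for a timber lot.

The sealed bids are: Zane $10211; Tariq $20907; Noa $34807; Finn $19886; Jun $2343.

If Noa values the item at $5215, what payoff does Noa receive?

−$15692

Highest bid: Noa at $34807, so Noa wins.
Second-highest bid: Tariq at $20907 — that is the price the winner pays.
Noa's payoff = value − price = $5215 − $20907 = −$15692.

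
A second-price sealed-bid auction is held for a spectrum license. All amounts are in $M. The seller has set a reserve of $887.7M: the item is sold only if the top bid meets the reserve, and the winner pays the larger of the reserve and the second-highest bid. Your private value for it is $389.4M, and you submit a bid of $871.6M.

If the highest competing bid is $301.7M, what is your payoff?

Your bid $871.6M is the highest bid but falls below the reserve $887.7M, so the item goes unsold. Payoff $0M.

$0M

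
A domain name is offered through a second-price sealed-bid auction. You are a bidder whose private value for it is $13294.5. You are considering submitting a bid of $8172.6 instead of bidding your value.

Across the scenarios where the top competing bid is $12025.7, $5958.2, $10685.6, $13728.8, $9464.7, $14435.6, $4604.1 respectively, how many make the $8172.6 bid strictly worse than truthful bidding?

The deviation hurts exactly when the highest competing bid lies strictly between $8172.6 and $13294.5 — underbidding then forfeits a profitable win.
$12025.7: inside the interval → strictly worse (loss $1268.8).
$5958.2: below both → same outcome either way.
$10685.6: inside the interval → strictly worse (loss $2608.9).
$13728.8: above both → same outcome either way.
$9464.7: inside the interval → strictly worse (loss $3829.8).
$14435.6: above both → same outcome either way.
$4604.1: below both → same outcome either way.
Count: 3.

3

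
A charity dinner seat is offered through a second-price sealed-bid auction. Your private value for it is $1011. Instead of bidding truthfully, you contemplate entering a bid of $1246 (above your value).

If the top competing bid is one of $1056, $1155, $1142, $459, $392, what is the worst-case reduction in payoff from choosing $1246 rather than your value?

$1056: truthful gives $0, deviation gives −$45 → loss $45.
$1155: truthful gives $0, deviation gives −$144 → loss $144.
$1142: truthful gives $0, deviation gives −$131 → loss $131.
$459: same outcome either way → loss $0.
$392: same outcome either way → loss $0.
Maximum loss: $144.

$144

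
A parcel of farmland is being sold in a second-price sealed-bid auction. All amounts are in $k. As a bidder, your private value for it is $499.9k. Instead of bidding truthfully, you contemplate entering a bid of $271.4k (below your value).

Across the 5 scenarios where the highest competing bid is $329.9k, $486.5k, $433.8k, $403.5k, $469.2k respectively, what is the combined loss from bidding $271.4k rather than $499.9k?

$376.6k

The deviation costs you only when the competing bid falls strictly between $271.4k and $499.9k; elsewhere both bids give the same outcome.
$329.9k: truthful payoff $170k, deviation payoff $0k → loss $170k.
$486.5k: truthful payoff $13.4k, deviation payoff $0k → loss $13.4k.
$433.8k: truthful payoff $66.1k, deviation payoff $0k → loss $66.1k.
$403.5k: truthful payoff $96.4k, deviation payoff $0k → loss $96.4k.
$469.2k: truthful payoff $30.7k, deviation payoff $0k → loss $30.7k.
Total loss = $170k + $13.4k + $66.1k + $96.4k + $30.7k = $376.6k.
Truthful bidding weakly dominates here: raising your bid can only win items priced above your value, and lowering it can only forfeit items priced below.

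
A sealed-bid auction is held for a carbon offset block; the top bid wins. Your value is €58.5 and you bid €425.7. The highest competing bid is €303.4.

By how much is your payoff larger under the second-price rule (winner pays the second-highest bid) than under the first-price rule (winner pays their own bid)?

You have the highest bid, so you win under either rule.
Second-price: pay €303.4 → payoff −€244.9.
First-price: pay your own bid €425.7 → payoff −€367.2.
Difference = −€244.9 − (−€367.2) = €122.3.

€122.3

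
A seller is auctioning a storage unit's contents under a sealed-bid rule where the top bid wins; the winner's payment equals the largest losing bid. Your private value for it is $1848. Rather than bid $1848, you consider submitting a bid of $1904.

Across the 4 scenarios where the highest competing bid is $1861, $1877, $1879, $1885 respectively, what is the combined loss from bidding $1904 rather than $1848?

$110

The deviation costs you only when the competing bid falls strictly between $1848 and $1904; elsewhere both bids give the same outcome.
$1861: truthful payoff $0, deviation payoff −$13 → loss $13.
$1877: truthful payoff $0, deviation payoff −$29 → loss $29.
$1879: truthful payoff $0, deviation payoff −$31 → loss $31.
$1885: truthful payoff $0, deviation payoff −$37 → loss $37.
Total loss = $13 + $29 + $31 + $37 = $110.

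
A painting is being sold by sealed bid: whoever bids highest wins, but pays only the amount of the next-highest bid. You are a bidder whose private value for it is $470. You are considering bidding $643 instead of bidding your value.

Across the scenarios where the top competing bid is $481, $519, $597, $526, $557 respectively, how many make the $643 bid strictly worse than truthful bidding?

5

The deviation hurts exactly when the highest competing bid lies strictly between $470 and $643 — overbidding then wins at a price above your value.
$481: inside the interval → strictly worse (loss $11).
$519: inside the interval → strictly worse (loss $49).
$597: inside the interval → strictly worse (loss $127).
$526: inside the interval → strictly worse (loss $56).
$557: inside the interval → strictly worse (loss $87).
Count: 5.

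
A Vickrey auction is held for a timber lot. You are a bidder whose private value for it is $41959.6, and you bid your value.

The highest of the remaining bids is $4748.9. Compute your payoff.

Your bid $41959.6 exceeds the highest competing bid $4748.9, so you win.
In a second-price auction the winner pays the second-highest bid, $4748.9.
Payoff = value − price = $41959.6 − $4748.9 = $37210.7.

$37210.7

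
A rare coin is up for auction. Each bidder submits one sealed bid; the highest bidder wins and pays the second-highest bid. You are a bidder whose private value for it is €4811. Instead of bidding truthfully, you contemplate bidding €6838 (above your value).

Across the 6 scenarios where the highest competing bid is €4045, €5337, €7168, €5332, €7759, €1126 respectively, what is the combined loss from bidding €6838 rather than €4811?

The deviation costs you only when the competing bid falls strictly between €4811 and €6838; elsewhere both bids give the same outcome.
€4045: outcomes coincide → loss €0.
€5337: truthful payoff €0, deviation payoff −€526 → loss €526.
€7168: outcomes coincide → loss €0.
€5332: truthful payoff €0, deviation payoff −€521 → loss €521.
€7759: outcomes coincide → loss €0.
€1126: outcomes coincide → loss €0.
Total loss = €526 + €521 = €1047.

€1047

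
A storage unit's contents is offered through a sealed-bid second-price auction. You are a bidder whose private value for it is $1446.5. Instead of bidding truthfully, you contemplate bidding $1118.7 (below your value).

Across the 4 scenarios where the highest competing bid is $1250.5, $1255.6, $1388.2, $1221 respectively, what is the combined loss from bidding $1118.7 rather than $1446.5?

$670.7

The deviation costs you only when the competing bid falls strictly between $1118.7 and $1446.5; elsewhere both bids give the same outcome.
$1250.5: truthful payoff $196, deviation payoff $0 → loss $196.
$1255.6: truthful payoff $190.9, deviation payoff $0 → loss $190.9.
$1388.2: truthful payoff $58.3, deviation payoff $0 → loss $58.3.
$1221: truthful payoff $225.5, deviation payoff $0 → loss $225.5.
Total loss = $196 + $190.9 + $58.3 + $225.5 = $670.7.
Because the price is fixed by the runner-up's bid, deviating from your value can only change a good outcome into a bad one — never the reverse.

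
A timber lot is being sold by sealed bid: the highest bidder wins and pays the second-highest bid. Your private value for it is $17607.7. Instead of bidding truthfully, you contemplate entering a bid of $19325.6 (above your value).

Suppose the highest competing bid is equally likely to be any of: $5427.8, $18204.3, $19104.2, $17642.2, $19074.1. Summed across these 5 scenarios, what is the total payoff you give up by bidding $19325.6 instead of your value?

The deviation costs you only when the competing bid falls strictly between $17607.7 and $19325.6; elsewhere both bids give the same outcome.
$5427.8: outcomes coincide → loss $0.
$18204.3: truthful payoff $0, deviation payoff −$596.6 → loss $596.6.
$19104.2: truthful payoff $0, deviation payoff −$1496.5 → loss $1496.5.
$17642.2: truthful payoff $0, deviation payoff −$34.5 → loss $34.5.
$19074.1: truthful payoff $0, deviation payoff −$1466.4 → loss $1466.4.
Total loss = $596.6 + $1496.5 + $34.5 + $1466.4 = $3594.
Truthful bidding weakly dominates here: raising your bid can only win items priced above your value, and lowering it can only forfeit items priced below.

$3594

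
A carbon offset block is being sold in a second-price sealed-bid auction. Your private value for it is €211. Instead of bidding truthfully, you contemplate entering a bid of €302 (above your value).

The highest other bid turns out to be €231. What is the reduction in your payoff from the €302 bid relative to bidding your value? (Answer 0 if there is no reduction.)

€20

Bidding your value €211: you lose (since €211 < €231). Payoff €0.
Bidding €302: you win and pay €231. Payoff €211 − €231 = −€20.
The competing bid €231 lies between your value and your inflated bid, so overbidding wins an item priced above your value.
Loss from deviating = €0 − (−€20) = €20.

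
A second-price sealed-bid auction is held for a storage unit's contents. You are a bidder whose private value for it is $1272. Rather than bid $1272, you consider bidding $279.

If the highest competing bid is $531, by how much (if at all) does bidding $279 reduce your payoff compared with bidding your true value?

$741

Bidding your value $1272: you win (since $1272 > $531) and pay $531. Payoff $741.
Bidding $279: you lose. Payoff $0.
The competing bid $531 lies between your shaded bid and your value, so underbidding forfeits an item you could have won at a profitable price.
Loss from deviating = $741 − ($0) = $741.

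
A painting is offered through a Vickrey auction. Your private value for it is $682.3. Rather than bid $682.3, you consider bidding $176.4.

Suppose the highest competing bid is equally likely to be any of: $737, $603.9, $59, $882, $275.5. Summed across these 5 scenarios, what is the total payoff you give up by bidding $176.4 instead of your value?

$485.2

The deviation costs you only when the competing bid falls strictly between $176.4 and $682.3; elsewhere both bids give the same outcome.
$737: outcomes coincide → loss $0.
$603.9: truthful payoff $78.4, deviation payoff $0 → loss $78.4.
$59: outcomes coincide → loss $0.
$882: outcomes coincide → loss $0.
$275.5: truthful payoff $406.8, deviation payoff $0 → loss $406.8.
Total loss = $78.4 + $406.8 = $485.2.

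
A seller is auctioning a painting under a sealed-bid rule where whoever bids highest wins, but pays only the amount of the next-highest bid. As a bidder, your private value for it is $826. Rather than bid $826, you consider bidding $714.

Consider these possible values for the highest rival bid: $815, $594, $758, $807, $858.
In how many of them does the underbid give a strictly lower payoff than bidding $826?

The deviation hurts exactly when the highest competing bid lies strictly between $714 and $826 — underbidding then forfeits a profitable win.
$815: inside the interval → strictly worse (loss $11).
$594: below both → same outcome either way.
$758: inside the interval → strictly worse (loss $68).
$807: inside the interval → strictly worse (loss $19).
$858: above both → same outcome either way.
Count: 3.

3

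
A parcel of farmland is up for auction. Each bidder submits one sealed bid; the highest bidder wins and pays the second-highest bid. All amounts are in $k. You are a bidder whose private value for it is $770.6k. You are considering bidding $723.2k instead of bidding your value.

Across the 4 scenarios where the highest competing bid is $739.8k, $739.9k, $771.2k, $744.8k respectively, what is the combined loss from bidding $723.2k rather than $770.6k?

$87.3k

The deviation costs you only when the competing bid falls strictly between $723.2k and $770.6k; elsewhere both bids give the same outcome.
$739.8k: truthful payoff $30.8k, deviation payoff $0k → loss $30.8k.
$739.9k: truthful payoff $30.7k, deviation payoff $0k → loss $30.7k.
$771.2k: outcomes coincide → loss $0k.
$744.8k: truthful payoff $25.8k, deviation payoff $0k → loss $25.8k.
Total loss = $30.8k + $30.7k + $25.8k = $87.3k.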